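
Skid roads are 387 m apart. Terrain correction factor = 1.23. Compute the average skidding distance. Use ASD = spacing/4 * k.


Formula: ASD = (spacing / 4) * correction
Uncorrected distance = spacing / 4 = 387 / 4 = 96.75 m
ASD = 96.75 * 1.23 = 119 m

119


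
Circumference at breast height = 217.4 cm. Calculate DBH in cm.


Formula: DBH = C / pi
DBH = 217.4 / pi
pi = 3.14159...
DBH = 69.2 cm

69.2


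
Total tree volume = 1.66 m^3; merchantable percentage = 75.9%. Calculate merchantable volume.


Formula: MV = V_total * (merchantable_pct / 100)
Merchantable fraction = 75.9% / 100 = 0.759
MV = 1.66 m^3 * 0.759 = 1.26 m^3

1.26


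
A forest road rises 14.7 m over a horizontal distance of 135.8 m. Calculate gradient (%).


Formula: Gradient = rise / run * 100
Gradient = 14.7 / 135.8 * 100 = 10.8%

10.8


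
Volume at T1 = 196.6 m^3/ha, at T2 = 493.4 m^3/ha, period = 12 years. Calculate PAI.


Formula: PAI = (V_T2 - V_T1) / (T2 - T1)
Volume increment = 493.4 - 196.6 = 296.8 m^3/ha
PAI = 296.8 / 12 = 24.73 m^3/ha/year

24.73


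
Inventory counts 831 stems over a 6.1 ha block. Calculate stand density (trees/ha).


Formula: Stand Density = N_trees / Area_ha
Density = 831 trees / 6.1 ha
Density = 136 trees/ha

136


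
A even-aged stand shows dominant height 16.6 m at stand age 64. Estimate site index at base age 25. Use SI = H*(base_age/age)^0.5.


Formula: SI = H_dom * (base_age / age)^0.5
Age ratio = 25 / 64 = 0.39062
sqrt(age_ratio) = 0.625
SI = 16.6 * 0.625 = 10.4 m

10.4


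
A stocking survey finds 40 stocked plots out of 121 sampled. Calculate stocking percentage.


Formula: Stocking % = stocked plots / total plots * 100
Stocking = 40 / 121 * 100
Stocking = 0.3306 * 100 = 33.1%

33.1


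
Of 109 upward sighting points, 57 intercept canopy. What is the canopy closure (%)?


Formula: Canopy closure = covered points / total points * 100
Closure = 57 / 109 * 100
Closure = 0.5229 * 100 = 52.3%

52.3


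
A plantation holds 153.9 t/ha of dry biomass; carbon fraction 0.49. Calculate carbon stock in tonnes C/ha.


Formula: Carbon Stock = Biomass * Carbon Fraction
C = 153.9 t/ha * 0.49
C = 75.4 t C/ha

75.4


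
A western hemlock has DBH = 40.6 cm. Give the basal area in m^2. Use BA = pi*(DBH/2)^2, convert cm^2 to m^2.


Formula: BA = pi * (DBH/2)^2 / 10000  (cm^2 to m^2)
Radius = DBH/2 = 40.6/2 = 20.3 cm
BA = pi * 20.3^2 / 10000
   = 1294.6189 cm^2 / 10000
   = 0.1295 m^2

0.1295


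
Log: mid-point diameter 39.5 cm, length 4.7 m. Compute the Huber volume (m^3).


Huber: V = Am * L,  Am = pi*(Dm/200)^2
Am = pi*(39.5/200)^2 = 0.122542 m^2
V = 0.122542*4.7 = 0.5759 m^3

0.5759


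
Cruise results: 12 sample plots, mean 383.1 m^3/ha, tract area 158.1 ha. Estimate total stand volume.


Formula: Total Volume = Mean Volume per ha * Total Area
Total Volume = 383.1 m^3/ha * 158.1 ha
Total Volume = 60568 m^3

60568


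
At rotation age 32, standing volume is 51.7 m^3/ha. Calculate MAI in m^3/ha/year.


Formula: MAI = Total Volume / Stand Age
MAI = 51.7 m^3/ha / 32 years
MAI = 1.62 m^3/ha/year

1.62


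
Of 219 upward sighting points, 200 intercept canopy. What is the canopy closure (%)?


Formula: Canopy closure = covered points / total points * 100
Closure = 200 / 219 * 100
Closure = 0.9132 * 100 = 91.3%

91.3


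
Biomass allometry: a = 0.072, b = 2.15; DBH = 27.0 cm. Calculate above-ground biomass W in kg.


Formula: W = a * DBH^b  (allometric power law)
DBH^b = 27.0^2.15 = 1195.1766
W = 0.072 * 1195.1766 = 86.1 kg

86.1


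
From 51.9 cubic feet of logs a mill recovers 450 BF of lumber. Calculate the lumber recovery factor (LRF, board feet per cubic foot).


Formula: LRF = Lumber Output (BF) / Log Input (ft^3)
LRF = 450 BF / 51.9 ft^3
LRF = 8.67 BF/ft^3

8.67


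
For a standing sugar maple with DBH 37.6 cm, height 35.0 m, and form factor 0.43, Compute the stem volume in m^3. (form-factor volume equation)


Formula: V = pi * (DBH/200)^2 * H * ff
Radius = DBH/200 = 37.6/200 = 0.188 m
Radius^2 = 0.188^2 = 0.035344 m^2
V = pi * 0.035344 * 35.0 * 0.43
V = 1.671 m^3

1.671


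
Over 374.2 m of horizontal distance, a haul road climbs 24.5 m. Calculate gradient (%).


Formula: Gradient = rise / run * 100
Gradient = 24.5 / 374.2 * 100 = 6.5%

6.5


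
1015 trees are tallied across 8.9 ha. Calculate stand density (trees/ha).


Formula: Stand Density = N_trees / Area_ha
Density = 1015 trees / 8.9 ha
Density = 114 trees/ha

114


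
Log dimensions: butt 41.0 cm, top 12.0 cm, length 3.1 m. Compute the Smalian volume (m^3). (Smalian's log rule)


Smalian: V = (A1 + A2)/2 * L,  A = pi*(D/200)^2
A1 = pi*(41.0/200)^2 = 0.132025 m^2
A2 = pi*(12.0/200)^2 = 0.01131 m^2
V = (0.132025+0.01131)/2*3.1 = 0.2222 m^3

0.2222


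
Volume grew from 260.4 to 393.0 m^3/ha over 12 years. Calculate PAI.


Formula: PAI = (V_T2 - V_T1) / (T2 - T1)
Volume increment = 393.0 - 260.4 = 132.6 m^3/ha
PAI = 132.6 / 12 = 11.05 m^3/ha/year

11.05


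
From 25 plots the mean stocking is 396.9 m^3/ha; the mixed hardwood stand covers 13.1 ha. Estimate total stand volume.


Formula: Total Volume = Mean Volume per ha * Total Area
Total Volume = 396.9 m^3/ha * 13.1 ha
Total Volume = 5199 m^3

5199


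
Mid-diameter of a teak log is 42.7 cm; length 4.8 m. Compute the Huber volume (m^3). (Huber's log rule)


Huber: V = Am * L,  Am = pi*(Dm/200)^2
Am = pi*(42.7/200)^2 = 0.143201 m^2
V = 0.143201*4.8 = 0.6874 m^3

0.6874


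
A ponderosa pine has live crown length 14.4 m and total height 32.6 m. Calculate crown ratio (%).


Formula: Crown Ratio = (Crown Length / Total Height) * 100
CR = (14.4 m / 32.6 m) * 100
CR = 0.4417 * 100 = 44.2%

44.2


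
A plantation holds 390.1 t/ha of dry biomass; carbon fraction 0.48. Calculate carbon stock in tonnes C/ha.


Formula: Carbon Stock = Biomass * Carbon Fraction
C = 390.1 t/ha * 0.48
C = 187.2 t C/ha

187.2


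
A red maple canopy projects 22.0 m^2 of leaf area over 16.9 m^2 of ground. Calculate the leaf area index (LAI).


Formula: LAI = total leaf area / ground area  (dimensionless)
LAI = 22.0 m^2 / 16.9 m^2
LAI = 1.3

1.3


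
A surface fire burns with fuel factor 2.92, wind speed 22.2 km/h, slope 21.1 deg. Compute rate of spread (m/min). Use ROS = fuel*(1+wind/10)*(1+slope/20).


Formula: ROS = fuel * (1 + wind/10) * (1 + slope/20)
Wind factor = 1 + 22.2/10 = 3.22
Slope factor = 1 + 21.1/20 = 2.055
ROS = 2.92 * 3.22 * 2.055 = 19.32 m/min

19.32


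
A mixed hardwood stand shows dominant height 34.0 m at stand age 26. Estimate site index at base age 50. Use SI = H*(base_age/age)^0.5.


Formula: SI = H_dom * (base_age / age)^0.5
Age ratio = 50 / 26 = 1.92308
sqrt(age_ratio) = 1.38675
SI = 34.0 * 1.38675 = 47.1 m

47.1


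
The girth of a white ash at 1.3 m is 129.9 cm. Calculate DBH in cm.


Formula: DBH = C / pi
DBH = 129.9 / pi
pi = 3.14159...
DBH = 41.3 cm

41.3


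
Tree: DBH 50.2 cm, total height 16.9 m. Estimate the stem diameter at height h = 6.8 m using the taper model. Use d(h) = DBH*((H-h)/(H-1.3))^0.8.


Taper: d(h) = DBH * ((H - h) / (H - 1.3))^0.8
Numerator = H - h = 16.9 - 6.8 = 10.1 m
Denominator = H - 1.3 = 16.9 - 1.3 = 15.6 m
Ratio = 10.1 / 15.6 = 0.64744
d = 50.2 * 0.64744^0.8 = 35.5 cm

35.5


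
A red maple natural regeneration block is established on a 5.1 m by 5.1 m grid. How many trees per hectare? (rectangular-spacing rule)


Formula: TPH = 10000 m^2/ha / (spacing_x * spacing_y)
Area per tree = 5.1 m * 5.1 m = 26.01 m^2
TPH = 10000 / 26.01 = 384 trees/ha

384


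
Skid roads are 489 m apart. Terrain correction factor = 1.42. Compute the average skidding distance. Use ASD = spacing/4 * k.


Formula: ASD = (spacing / 4) * correction
Uncorrected distance = spacing / 4 = 489 / 4 = 122.25 m
ASD = 122.25 * 1.42 = 174 m

174


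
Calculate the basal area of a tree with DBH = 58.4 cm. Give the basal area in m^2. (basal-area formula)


Formula: BA = pi * (DBH/2)^2 / 10000  (cm^2 to m^2)
Radius = DBH/2 = 58.4/2 = 29.2 cm
BA = pi * 29.2^2 / 10000
   = 2678.6476 cm^2 / 10000
   = 0.2679 m^2

0.2679


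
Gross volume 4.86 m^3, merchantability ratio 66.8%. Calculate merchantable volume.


Formula: MV = V_total * (merchantable_pct / 100)
Merchantable fraction = 66.8% / 100 = 0.668
MV = 4.86 m^3 * 0.668 = 3.246 m^3

3.246


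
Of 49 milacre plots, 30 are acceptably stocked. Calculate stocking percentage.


Formula: Stocking % = stocked plots / total plots * 100
Stocking = 30 / 49 * 100
Stocking = 0.6122 * 100 = 61.2%

61.2


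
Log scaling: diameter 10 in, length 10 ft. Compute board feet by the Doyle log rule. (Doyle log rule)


Doyle: BF = (D - 4)^2 * L / 16
Adjusted diameter = 10 - 4 = 6 in
(D-4)^2 = 6^2 = 36
BF = 36 * 10 / 16 = 23 BF

23


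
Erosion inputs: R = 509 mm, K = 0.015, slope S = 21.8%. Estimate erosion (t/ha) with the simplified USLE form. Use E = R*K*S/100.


Formula: E = R * K * S / 100  (simplified USLE)
R * K = 509 * 0.015 = 7.635
E = 7.635 * 21.8 / 100 = 1.66 t/ha

1.66


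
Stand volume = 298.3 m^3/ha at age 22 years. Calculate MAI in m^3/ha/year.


Formula: MAI = Total Volume / Stand Age
MAI = 298.3 m^3/ha / 22 years
MAI = 13.56 m^3/ha/year

13.56


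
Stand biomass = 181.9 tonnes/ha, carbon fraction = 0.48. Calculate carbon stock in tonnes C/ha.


Formula: Carbon Stock = Biomass * Carbon Fraction
C = 181.9 t/ha * 0.48
C = 87.3 t C/ha

87.3


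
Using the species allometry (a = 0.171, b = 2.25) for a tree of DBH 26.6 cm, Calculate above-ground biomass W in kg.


Formula: W = a * DBH^b  (allometric power law)
DBH^b = 26.6^2.25 = 1606.8809
W = 0.171 * 1606.8809 = 274.8 kg

274.8


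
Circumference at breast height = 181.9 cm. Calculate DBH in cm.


Formula: DBH = C / pi
DBH = 181.9 / pi
pi = 3.14159...
DBH = 57.9 cm

57.9


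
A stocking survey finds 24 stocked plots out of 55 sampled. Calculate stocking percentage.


Formula: Stocking % = stocked plots / total plots * 100
Stocking = 24 / 55 * 100
Stocking = 0.4364 * 100 = 43.6%

43.6


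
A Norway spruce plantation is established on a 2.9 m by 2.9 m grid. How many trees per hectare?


Formula: TPH = 10000 m^2/ha / (spacing_x * spacing_y)
Area per tree = 2.9 m * 2.9 m = 8.41 m^2
TPH = 10000 / 8.41 = 1189 trees/ha

1189


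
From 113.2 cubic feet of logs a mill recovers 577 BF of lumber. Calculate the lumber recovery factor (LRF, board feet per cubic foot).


Formula: LRF = Lumber Output (BF) / Log Input (ft^3)
LRF = 577 BF / 113.2 ft^3
LRF = 5.1 BF/ft^3

5.1


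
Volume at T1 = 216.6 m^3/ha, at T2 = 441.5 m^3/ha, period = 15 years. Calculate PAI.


Formula: PAI = (V_T2 - V_T1) / (T2 - T1)
Volume increment = 441.5 - 216.6 = 224.9 m^3/ha
PAI = 224.9 / 15 = 14.99 m^3/ha/year

14.99


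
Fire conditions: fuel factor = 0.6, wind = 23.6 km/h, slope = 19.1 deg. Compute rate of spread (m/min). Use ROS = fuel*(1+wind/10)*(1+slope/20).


Formula: ROS = fuel * (1 + wind/10) * (1 + slope/20)
Wind factor = 1 + 23.6/10 = 3.36
Slope factor = 1 + 19.1/20 = 1.955
ROS = 0.6 * 3.36 * 1.955 = 3.94 m/min

3.94


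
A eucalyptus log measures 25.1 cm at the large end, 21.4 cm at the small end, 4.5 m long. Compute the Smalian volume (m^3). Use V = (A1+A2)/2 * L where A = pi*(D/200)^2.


Smalian: V = (A1 + A2)/2 * L,  A = pi*(D/200)^2
A1 = pi*(25.1/200)^2 = 0.049481 m^2
A2 = pi*(21.4/200)^2 = 0.035968 m^2
V = (0.049481+0.035968)/2*4.5 = 0.1923 m^3

0.1923


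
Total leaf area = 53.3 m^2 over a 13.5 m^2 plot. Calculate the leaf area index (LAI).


Formula: LAI = total leaf area / ground area  (dimensionless)
LAI = 53.3 m^2 / 13.5 m^2
LAI = 3.95

3.95


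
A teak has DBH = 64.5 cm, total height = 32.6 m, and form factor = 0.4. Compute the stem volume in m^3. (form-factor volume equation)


Formula: V = pi * (DBH/200)^2 * H * ff
Radius = DBH/200 = 64.5/200 = 0.3225 m
Radius^2 = 0.3225^2 = 0.10400625 m^2
V = pi * 0.10400625 * 32.6 * 0.4
V = 4.261 m^3

4.261


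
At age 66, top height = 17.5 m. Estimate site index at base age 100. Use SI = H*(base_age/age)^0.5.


Formula: SI = H_dom * (base_age / age)^0.5
Age ratio = 100 / 66 = 1.51515
sqrt(age_ratio) = 1.23091
SI = 17.5 * 1.23091 = 21.5 m

21.5


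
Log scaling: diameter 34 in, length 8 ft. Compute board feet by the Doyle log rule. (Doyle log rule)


Doyle: BF = (D - 4)^2 * L / 16
Adjusted diameter = 34 - 4 = 30 in
(D-4)^2 = 30^2 = 900
BF = 900 * 8 / 16 = 450 BF

450


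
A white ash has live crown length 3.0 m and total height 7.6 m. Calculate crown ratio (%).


Formula: Crown Ratio = (Crown Length / Total Height) * 100
CR = (3.0 m / 7.6 m) * 100
CR = 0.3947 * 100 = 39.5%

39.5


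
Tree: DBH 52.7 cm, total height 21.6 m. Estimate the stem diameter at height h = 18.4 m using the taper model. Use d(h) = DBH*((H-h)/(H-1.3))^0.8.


Taper: d(h) = DBH * ((H - h) / (H - 1.3))^0.8
Numerator = H - h = 21.6 - 18.4 = 3.2 m
Denominator = H - 1.3 = 21.6 - 1.3 = 20.3 m
Ratio = 3.2 / 20.3 = 0.15764
d = 52.7 * 0.15764^0.8 = 12.0 cm

12.0


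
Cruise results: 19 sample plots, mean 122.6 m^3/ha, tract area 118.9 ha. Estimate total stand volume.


Formula: Total Volume = Mean Volume per ha * Total Area
Total Volume = 122.6 m^3/ha * 118.9 ha
Total Volume = 14577 m^3

14577


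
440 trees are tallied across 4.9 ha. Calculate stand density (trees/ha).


Formula: Stand Density = N_trees / Area_ha
Density = 440 trees / 4.9 ha
Density = 90 trees/ha

90


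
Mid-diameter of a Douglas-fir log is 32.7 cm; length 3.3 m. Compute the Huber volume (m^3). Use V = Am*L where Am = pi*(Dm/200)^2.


Huber: V = Am * L,  Am = pi*(Dm/200)^2
Am = pi*(32.7/200)^2 = 0.083982 m^2
V = 0.083982*3.3 = 0.2771 m^3

0.2771


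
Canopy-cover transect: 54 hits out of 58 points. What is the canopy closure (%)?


Formula: Canopy closure = covered points / total points * 100
Closure = 54 / 58 * 100
Closure = 0.931 * 100 = 93.1%

93.1


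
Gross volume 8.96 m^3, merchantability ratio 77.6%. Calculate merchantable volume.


Formula: MV = V_total * (merchantable_pct / 100)
Merchantable fraction = 77.6% / 100 = 0.776
MV = 8.96 m^3 * 0.776 = 6.953 m^3

6.953


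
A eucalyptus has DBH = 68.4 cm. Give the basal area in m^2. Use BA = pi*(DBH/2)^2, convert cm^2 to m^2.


Formula: BA = pi * (DBH/2)^2 / 10000  (cm^2 to m^2)
Radius = DBH/2 = 68.4/2 = 34.2 cm
BA = pi * 34.2^2 / 10000
   = 3674.5324 cm^2 / 10000
   = 0.3675 m^2

0.3675


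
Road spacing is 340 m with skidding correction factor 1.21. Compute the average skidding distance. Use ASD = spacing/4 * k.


Formula: ASD = (spacing / 4) * correction
Uncorrected distance = spacing / 4 = 340 / 4 = 85 m
ASD = 85 * 1.21 = 103 m

103


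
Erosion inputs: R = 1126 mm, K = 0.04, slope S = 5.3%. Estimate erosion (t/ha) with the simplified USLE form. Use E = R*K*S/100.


Formula: E = R * K * S / 100  (simplified USLE)
R * K = 1126 * 0.04 = 45.04
E = 45.04 * 5.3 / 100 = 2.39 t/ha

2.39


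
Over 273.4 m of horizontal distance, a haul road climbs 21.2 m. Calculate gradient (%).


Formula: Gradient = rise / run * 100
Gradient = 21.2 / 273.4 * 100 = 7.8%

7.8


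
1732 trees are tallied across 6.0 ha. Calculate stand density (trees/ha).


Formula: Stand Density = N_trees / Area_ha
Density = 1732 trees / 6.0 ha
Density = 289 trees/ha

289


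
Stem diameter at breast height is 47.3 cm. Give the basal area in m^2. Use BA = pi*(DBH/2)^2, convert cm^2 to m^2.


Formula: BA = pi * (DBH/2)^2 / 10000  (cm^2 to m^2)
Radius = DBH/2 = 47.3/2 = 23.65 cm
BA = pi * 23.65^2 / 10000
   = 1757.1635 cm^2 / 10000
   = 0.1757 m^2

0.1757


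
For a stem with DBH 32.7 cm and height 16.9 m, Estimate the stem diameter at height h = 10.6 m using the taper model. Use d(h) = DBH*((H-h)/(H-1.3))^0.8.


Taper: d(h) = DBH * ((H - h) / (H - 1.3))^0.8
Numerator = H - h = 16.9 - 10.6 = 6.3 m
Denominator = H - 1.3 = 16.9 - 1.3 = 15.6 m
Ratio = 6.3 / 15.6 = 0.40385
d = 32.7 * 0.40385^0.8 = 15.8 cm

15.8


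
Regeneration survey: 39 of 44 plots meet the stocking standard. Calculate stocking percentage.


Formula: Stocking % = stocked plots / total plots * 100
Stocking = 39 / 44 * 100
Stocking = 0.8864 * 100 = 88.6%

88.6


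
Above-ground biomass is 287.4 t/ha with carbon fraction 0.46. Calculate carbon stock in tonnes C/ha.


Formula: Carbon Stock = Biomass * Carbon Fraction
C = 287.4 t/ha * 0.46
C = 132.2 t C/ha

132.2


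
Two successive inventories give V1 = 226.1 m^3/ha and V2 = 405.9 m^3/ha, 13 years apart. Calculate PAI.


Formula: PAI = (V_T2 - V_T1) / (T2 - T1)
Volume increment = 405.9 - 226.1 = 179.8 m^3/ha
PAI = 179.8 / 13 = 13.83 m^3/ha/year

13.83


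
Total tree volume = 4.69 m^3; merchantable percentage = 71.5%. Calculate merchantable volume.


Formula: MV = V_total * (merchantable_pct / 100)
Merchantable fraction = 71.5% / 100 = 0.715
MV = 4.69 m^3 * 0.715 = 3.353 m^3

3.353


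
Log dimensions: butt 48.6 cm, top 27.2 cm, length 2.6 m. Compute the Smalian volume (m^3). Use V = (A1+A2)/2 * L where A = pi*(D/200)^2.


Smalian: V = (A1 + A2)/2 * L,  A = pi*(D/200)^2
A1 = pi*(48.6/200)^2 = 0.185508 m^2
A2 = pi*(27.2/200)^2 = 0.058107 m^2
V = (0.185508+0.058107)/2*2.6 = 0.3167 m^3

0.3167


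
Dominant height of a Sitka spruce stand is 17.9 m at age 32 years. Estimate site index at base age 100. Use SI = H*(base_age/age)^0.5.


Formula: SI = H_dom * (base_age / age)^0.5
Age ratio = 100 / 32 = 3.125
sqrt(age_ratio) = 1.76777
SI = 17.9 * 1.76777 = 31.6 m

31.6


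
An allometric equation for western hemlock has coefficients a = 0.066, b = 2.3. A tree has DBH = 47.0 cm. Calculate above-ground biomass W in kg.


Formula: W = a * DBH^b  (allometric power law)
DBH^b = 47.0^2.3 = 7011.7282
W = 0.066 * 7011.7282 = 462.8 kg

462.8


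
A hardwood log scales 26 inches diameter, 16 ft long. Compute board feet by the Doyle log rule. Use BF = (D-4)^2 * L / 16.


Doyle: BF = (D - 4)^2 * L / 16
Adjusted diameter = 26 - 4 = 22 in
(D-4)^2 = 22^2 = 484
BF = 484 * 16 / 16 = 484 BF

484


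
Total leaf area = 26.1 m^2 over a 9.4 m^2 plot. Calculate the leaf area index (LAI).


Formula: LAI = total leaf area / ground area  (dimensionless)
LAI = 26.1 m^2 / 9.4 m^2
LAI = 2.78

2.78


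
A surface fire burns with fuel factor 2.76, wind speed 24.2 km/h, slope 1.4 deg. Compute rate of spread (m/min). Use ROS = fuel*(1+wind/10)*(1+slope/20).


Formula: ROS = fuel * (1 + wind/10) * (1 + slope/20)
Wind factor = 1 + 24.2/10 = 3.42
Slope factor = 1 + 1.4/20 = 1.07
ROS = 2.76 * 3.42 * 1.07 = 10.1 m/min

10.1


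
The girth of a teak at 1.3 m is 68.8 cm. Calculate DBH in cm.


Formula: DBH = C / pi
DBH = 68.8 / pi
pi = 3.14159...
DBH = 21.9 cm

21.9


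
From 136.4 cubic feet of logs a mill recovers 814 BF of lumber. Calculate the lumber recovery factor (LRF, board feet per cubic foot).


Formula: LRF = Lumber Output (BF) / Log Input (ft^3)
LRF = 814 BF / 136.4 ft^3
LRF = 5.97 BF/ft^3

5.97


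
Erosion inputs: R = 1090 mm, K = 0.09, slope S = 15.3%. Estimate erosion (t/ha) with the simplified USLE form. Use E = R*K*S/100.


Formula: E = R * K * S / 100  (simplified USLE)
R * K = 1090 * 0.09 = 98.1
E = 98.1 * 15.3 / 100 = 15.01 t/ha

15.01


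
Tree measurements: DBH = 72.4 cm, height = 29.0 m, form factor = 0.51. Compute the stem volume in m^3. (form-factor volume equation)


Formula: V = pi * (DBH/200)^2 * H * ff
Radius = DBH/200 = 72.4/200 = 0.362 m
Radius^2 = 0.362^2 = 0.131044 m^2
V = pi * 0.131044 * 29.0 * 0.51
V = 6.089 m^3

6.089


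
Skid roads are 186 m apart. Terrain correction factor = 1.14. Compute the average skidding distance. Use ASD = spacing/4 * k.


Formula: ASD = (spacing / 4) * correction
Uncorrected distance = spacing / 4 = 186 / 4 = 46.5 m
ASD = 46.5 * 1.14 = 53 m

53


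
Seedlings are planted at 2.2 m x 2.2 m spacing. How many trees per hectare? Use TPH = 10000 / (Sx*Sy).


Formula: TPH = 10000 m^2/ha / (spacing_x * spacing_y)
Area per tree = 2.2 m * 2.2 m = 4.84 m^2
TPH = 10000 / 4.84 = 2066 trees/ha

2066


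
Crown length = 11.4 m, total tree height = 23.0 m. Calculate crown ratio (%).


Formula: Crown Ratio = (Crown Length / Total Height) * 100
CR = (11.4 m / 23.0 m) * 100
CR = 0.4957 * 100 = 49.6%

49.6


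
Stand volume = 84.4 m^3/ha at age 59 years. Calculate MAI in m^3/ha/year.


Formula: MAI = Total Volume / Stand Age
MAI = 84.4 m^3/ha / 59 years
MAI = 1.43 m^3/ha/year

1.43


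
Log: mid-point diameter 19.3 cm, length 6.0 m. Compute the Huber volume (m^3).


Huber: V = Am * L,  Am = pi*(Dm/200)^2
Am = pi*(19.3/200)^2 = 0.029255 m^2
V = 0.029255*6.0 = 0.1755 m^3

0.1755


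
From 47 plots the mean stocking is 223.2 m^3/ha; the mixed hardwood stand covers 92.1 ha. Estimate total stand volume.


Formula: Total Volume = Mean Volume per ha * Total Area
Total Volume = 223.2 m^3/ha * 92.1 ha
Total Volume = 20557 m^3

20557


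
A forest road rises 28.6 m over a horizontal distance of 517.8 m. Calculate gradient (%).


Formula: Gradient = rise / run * 100
Gradient = 28.6 / 517.8 * 100 = 5.5%

5.5


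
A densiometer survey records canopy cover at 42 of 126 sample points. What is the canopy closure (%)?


Formula: Canopy closure = covered points / total points * 100
Closure = 42 / 126 * 100
Closure = 0.3333 * 100 = 33.3%

33.3


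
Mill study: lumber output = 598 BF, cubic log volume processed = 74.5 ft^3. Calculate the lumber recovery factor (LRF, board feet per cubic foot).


Formula: LRF = Lumber Output (BF) / Log Input (ft^3)
LRF = 598 BF / 74.5 ft^3
LRF = 8.03 BF/ft^3

8.03


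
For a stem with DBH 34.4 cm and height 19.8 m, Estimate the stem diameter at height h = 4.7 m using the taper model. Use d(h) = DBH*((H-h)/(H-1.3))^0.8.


Taper: d(h) = DBH * ((H - h) / (H - 1.3))^0.8
Numerator = H - h = 19.8 - 4.7 = 15.1 m
Denominator = H - 1.3 = 19.8 - 1.3 = 18.5 m
Ratio = 15.1 / 18.5 = 0.81622
d = 34.4 * 0.81622^0.8 = 29.2 cm

29.2


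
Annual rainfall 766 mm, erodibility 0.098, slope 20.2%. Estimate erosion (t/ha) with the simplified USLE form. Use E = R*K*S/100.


Formula: E = R * K * S / 100  (simplified USLE)
R * K = 766 * 0.098 = 75.068
E = 75.068 * 20.2 / 100 = 15.16 t/ha

15.16


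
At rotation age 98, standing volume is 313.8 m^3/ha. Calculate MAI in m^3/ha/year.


Formula: MAI = Total Volume / Stand Age
MAI = 313.8 m^3/ha / 98 years
MAI = 3.2 m^3/ha/year

3.2


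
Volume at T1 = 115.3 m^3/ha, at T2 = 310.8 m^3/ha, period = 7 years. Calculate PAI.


Formula: PAI = (V_T2 - V_T1) / (T2 - T1)
Volume increment = 310.8 - 115.3 = 195.5 m^3/ha
PAI = 195.5 / 7 = 27.93 m^3/ha/year

27.93


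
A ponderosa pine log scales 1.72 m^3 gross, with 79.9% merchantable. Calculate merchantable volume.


Formula: MV = V_total * (merchantable_pct / 100)
Merchantable fraction = 79.9% / 100 = 0.799
MV = 1.72 m^3 * 0.799 = 1.374 m^3

1.374


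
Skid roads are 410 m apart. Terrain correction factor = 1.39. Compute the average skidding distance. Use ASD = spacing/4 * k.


Formula: ASD = (spacing / 4) * correction
Uncorrected distance = spacing / 4 = 410 / 4 = 102.5 m
ASD = 102.5 * 1.39 = 142 m

142


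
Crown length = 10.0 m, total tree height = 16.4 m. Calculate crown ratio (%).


Formula: Crown Ratio = (Crown Length / Total Height) * 100
CR = (10.0 m / 16.4 m) * 100
CR = 0.6098 * 100 = 61.0%

61.0


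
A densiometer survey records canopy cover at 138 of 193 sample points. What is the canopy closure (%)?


Formula: Canopy closure = covered points / total points * 100
Closure = 138 / 193 * 100
Closure = 0.715 * 100 = 71.5%

71.5


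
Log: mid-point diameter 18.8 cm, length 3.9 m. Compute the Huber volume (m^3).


Huber: V = Am * L,  Am = pi*(Dm/200)^2
Am = pi*(18.8/200)^2 = 0.027759 m^2
V = 0.027759*3.9 = 0.1083 m^3

0.1083


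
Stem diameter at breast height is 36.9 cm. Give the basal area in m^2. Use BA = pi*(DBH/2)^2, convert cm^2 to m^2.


Formula: BA = pi * (DBH/2)^2 / 10000  (cm^2 to m^2)
Radius = DBH/2 = 36.9/2 = 18.45 cm
BA = pi * 18.45^2 / 10000
   = 1069.406 cm^2 / 10000
   = 0.1069 m^2

0.1069


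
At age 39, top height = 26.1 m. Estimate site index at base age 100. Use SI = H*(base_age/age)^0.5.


Formula: SI = H_dom * (base_age / age)^0.5
Age ratio = 100 / 39 = 2.5641
sqrt(age_ratio) = 1.60128
SI = 26.1 * 1.60128 = 41.8 m

41.8


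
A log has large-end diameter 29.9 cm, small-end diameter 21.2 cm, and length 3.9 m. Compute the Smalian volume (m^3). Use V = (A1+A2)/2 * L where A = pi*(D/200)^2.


Smalian: V = (A1 + A2)/2 * L,  A = pi*(D/200)^2
A1 = pi*(29.9/200)^2 = 0.070215 m^2
A2 = pi*(21.2/200)^2 = 0.035299 m^2
V = (0.070215+0.035299)/2*3.9 = 0.2058 m^3

0.2058


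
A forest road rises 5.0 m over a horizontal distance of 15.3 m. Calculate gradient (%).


Formula: Gradient = rise / run * 100
Gradient = 5.0 / 15.3 * 100 = 32.7%

32.7


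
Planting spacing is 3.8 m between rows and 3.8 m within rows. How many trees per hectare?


Formula: TPH = 10000 m^2/ha / (spacing_x * spacing_y)
Area per tree = 3.8 m * 3.8 m = 14.44 m^2
TPH = 10000 / 14.44 = 693 trees/ha

693


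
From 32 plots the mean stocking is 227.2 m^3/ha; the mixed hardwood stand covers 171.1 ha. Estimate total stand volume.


Formula: Total Volume = Mean Volume per ha * Total Area
Total Volume = 227.2 m^3/ha * 171.1 ha
Total Volume = 38874 m^3

38874


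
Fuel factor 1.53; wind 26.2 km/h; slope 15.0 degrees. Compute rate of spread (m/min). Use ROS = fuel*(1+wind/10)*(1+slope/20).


Formula: ROS = fuel * (1 + wind/10) * (1 + slope/20)
Wind factor = 1 + 26.2/10 = 3.62
Slope factor = 1 + 15.0/20 = 1.75
ROS = 1.53 * 3.62 * 1.75 = 9.69 m/min

9.69


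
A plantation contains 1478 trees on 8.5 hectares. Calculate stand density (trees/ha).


Formula: Stand Density = N_trees / Area_ha
Density = 1478 trees / 8.5 ha
Density = 174 trees/ha

174


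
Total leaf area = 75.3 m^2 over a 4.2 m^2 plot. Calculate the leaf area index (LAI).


Formula: LAI = total leaf area / ground area  (dimensionless)
LAI = 75.3 m^2 / 4.2 m^2
LAI = 17.93

17.93


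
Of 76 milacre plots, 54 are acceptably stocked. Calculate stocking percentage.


Formula: Stocking % = stocked plots / total plots * 100
Stocking = 54 / 76 * 100
Stocking = 0.7105 * 100 = 71.1%

71.1


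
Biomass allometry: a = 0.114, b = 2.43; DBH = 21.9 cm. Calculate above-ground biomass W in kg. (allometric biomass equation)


Formula: W = a * DBH^b  (allometric power law)
DBH^b = 21.9^2.43 = 1808.3363
W = 0.114 * 1808.3363 = 206.2 kg

206.2


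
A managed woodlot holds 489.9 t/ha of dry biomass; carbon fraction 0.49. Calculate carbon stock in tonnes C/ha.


Formula: Carbon Stock = Biomass * Carbon Fraction
C = 489.9 t/ha * 0.49
C = 240.1 t C/ha

240.1


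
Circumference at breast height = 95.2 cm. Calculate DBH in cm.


Formula: DBH = C / pi
DBH = 95.2 / pi
pi = 3.14159...
DBH = 30.3 cm

30.3


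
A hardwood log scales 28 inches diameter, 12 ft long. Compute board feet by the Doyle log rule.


Doyle: BF = (D - 4)^2 * L / 16
Adjusted diameter = 28 - 4 = 24 in
(D-4)^2 = 24^2 = 576
BF = 576 * 12 / 16 = 432 BF

432


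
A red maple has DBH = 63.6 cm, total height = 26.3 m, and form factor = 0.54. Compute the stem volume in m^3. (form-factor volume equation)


Formula: V = pi * (DBH/200)^2 * H * ff
Radius = DBH/200 = 63.6/200 = 0.318 m
Radius^2 = 0.318^2 = 0.101124 m^2
V = pi * 0.101124 * 26.3 * 0.54
V = 4.512 m^3

4.512


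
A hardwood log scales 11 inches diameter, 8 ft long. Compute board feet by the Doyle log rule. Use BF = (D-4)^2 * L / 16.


Doyle: BF = (D - 4)^2 * L / 16
Adjusted diameter = 11 - 4 = 7 in
(D-4)^2 = 7^2 = 49
BF = 49 * 8 / 16 = 25 BF

25


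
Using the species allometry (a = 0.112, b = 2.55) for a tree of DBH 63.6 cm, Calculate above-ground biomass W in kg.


Formula: W = a * DBH^b  (allometric power law)
DBH^b = 63.6^2.55 = 39702.298
W = 0.112 * 39702.298 = 4446.7 kg

4446.7


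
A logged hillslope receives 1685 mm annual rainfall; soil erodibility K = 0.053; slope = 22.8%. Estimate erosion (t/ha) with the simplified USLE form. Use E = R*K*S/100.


Formula: E = R * K * S / 100  (simplified USLE)
R * K = 1685 * 0.053 = 89.305
E = 89.305 * 22.8 / 100 = 20.36 t/ha

20.36


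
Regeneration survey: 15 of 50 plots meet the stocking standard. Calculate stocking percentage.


Formula: Stocking % = stocked plots / total plots * 100
Stocking = 15 / 50 * 100
Stocking = 0.3 * 100 = 30.0%

30.0


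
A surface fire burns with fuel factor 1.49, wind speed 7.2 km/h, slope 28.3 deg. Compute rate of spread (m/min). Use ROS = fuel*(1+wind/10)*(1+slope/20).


Formula: ROS = fuel * (1 + wind/10) * (1 + slope/20)
Wind factor = 1 + 7.2/10 = 1.72
Slope factor = 1 + 28.3/20 = 2.415
ROS = 1.49 * 1.72 * 2.415 = 6.19 m/min

6.19


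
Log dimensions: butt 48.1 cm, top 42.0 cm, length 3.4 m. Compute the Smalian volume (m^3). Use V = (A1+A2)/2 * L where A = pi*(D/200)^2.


Smalian: V = (A1 + A2)/2 * L,  A = pi*(D/200)^2
A1 = pi*(48.1/200)^2 = 0.181711 m^2
A2 = pi*(42.0/200)^2 = 0.138544 m^2
V = (0.181711+0.138544)/2*3.4 = 0.5444 m^3

0.5444


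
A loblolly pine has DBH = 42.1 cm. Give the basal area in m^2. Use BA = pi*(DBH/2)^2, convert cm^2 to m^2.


Formula: BA = pi * (DBH/2)^2 / 10000  (cm^2 to m^2)
Radius = DBH/2 = 42.1/2 = 21.05 cm
BA = pi * 21.05^2 / 10000
   = 1392.0476 cm^2 / 10000
   = 0.1392 m^2

0.1392


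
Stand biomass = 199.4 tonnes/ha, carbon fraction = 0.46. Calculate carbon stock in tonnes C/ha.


Formula: Carbon Stock = Biomass * Carbon Fraction
C = 199.4 t/ha * 0.46
C = 91.7 t C/ha

91.7


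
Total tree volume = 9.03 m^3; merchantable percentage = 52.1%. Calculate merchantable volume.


Formula: MV = V_total * (merchantable_pct / 100)
Merchantable fraction = 52.1% / 100 = 0.521
MV = 9.03 m^3 * 0.521 = 4.705 m^3

4.705


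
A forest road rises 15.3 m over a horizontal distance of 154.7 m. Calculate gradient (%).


Formula: Gradient = rise / run * 100
Gradient = 15.3 / 154.7 * 100 = 9.9%

9.9


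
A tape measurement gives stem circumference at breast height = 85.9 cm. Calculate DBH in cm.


Formula: DBH = C / pi
DBH = 85.9 / pi
pi = 3.14159...
DBH = 27.3 cm

27.3


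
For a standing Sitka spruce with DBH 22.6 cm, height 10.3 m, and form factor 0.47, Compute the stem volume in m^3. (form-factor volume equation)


Formula: V = pi * (DBH/200)^2 * H * ff
Radius = DBH/200 = 22.6/200 = 0.113 m
Radius^2 = 0.113^2 = 0.012769 m^2
V = pi * 0.012769 * 10.3 * 0.47
V = 0.194 m^3

0.194


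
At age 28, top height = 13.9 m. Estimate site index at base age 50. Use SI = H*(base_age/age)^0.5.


Formula: SI = H_dom * (base_age / age)^0.5
Age ratio = 50 / 28 = 1.78571
sqrt(age_ratio) = 1.33631
SI = 13.9 * 1.33631 = 18.6 m

18.6


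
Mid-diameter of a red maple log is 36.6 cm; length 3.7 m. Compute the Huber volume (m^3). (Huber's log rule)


Huber: V = Am * L,  Am = pi*(Dm/200)^2
Am = pi*(36.6/200)^2 = 0.105209 m^2
V = 0.105209*3.7 = 0.3893 m^3

0.3893


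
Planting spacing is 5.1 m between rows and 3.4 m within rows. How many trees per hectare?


Formula: TPH = 10000 m^2/ha / (spacing_x * spacing_y)
Area per tree = 5.1 m * 3.4 m = 17.34 m^2
TPH = 10000 / 17.34 = 577 trees/ha

577


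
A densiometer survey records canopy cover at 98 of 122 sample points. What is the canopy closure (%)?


Formula: Canopy closure = covered points / total points * 100
Closure = 98 / 122 * 100
Closure = 0.8033 * 100 = 80.3%

80.3


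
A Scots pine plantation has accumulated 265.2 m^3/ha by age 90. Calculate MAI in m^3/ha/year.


Formula: MAI = Total Volume / Stand Age
MAI = 265.2 m^3/ha / 90 years
MAI = 2.95 m^3/ha/year

2.95


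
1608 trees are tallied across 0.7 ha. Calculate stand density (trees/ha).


Formula: Stand Density = N_trees / Area_ha
Density = 1608 trees / 0.7 ha
Density = 2297 trees/ha

2297


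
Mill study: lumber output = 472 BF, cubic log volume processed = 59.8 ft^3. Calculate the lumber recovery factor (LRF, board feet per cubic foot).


Formula: LRF = Lumber Output (BF) / Log Input (ft^3)
LRF = 472 BF / 59.8 ft^3
LRF = 7.89 BF/ft^3

7.89


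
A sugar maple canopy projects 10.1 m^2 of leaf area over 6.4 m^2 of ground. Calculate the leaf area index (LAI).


Formula: LAI = total leaf area / ground area  (dimensionless)
LAI = 10.1 m^2 / 6.4 m^2
LAI = 1.58

1.58


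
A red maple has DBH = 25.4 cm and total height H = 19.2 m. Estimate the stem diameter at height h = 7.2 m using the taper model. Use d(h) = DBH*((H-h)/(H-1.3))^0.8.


Taper: d(h) = DBH * ((H - h) / (H - 1.3))^0.8
Numerator = H - h = 19.2 - 7.2 = 12.0 m
Denominator = H - 1.3 = 19.2 - 1.3 = 17.9 m
Ratio = 12.0 / 17.9 = 0.67039
d = 25.4 * 0.67039^0.8 = 18.4 cm

18.4


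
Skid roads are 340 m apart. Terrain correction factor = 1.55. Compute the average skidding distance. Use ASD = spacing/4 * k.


Formula: ASD = (spacing / 4) * correction
Uncorrected distance = spacing / 4 = 340 / 4 = 85 m
ASD = 85 * 1.55 = 132 m

132


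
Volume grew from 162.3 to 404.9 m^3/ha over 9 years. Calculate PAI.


Formula: PAI = (V_T2 - V_T1) / (T2 - T1)
Volume increment = 404.9 - 162.3 = 242.6 m^3/ha
PAI = 242.6 / 9 = 26.96 m^3/ha/year

26.96


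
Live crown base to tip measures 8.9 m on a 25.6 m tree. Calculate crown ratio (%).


Formula: Crown Ratio = (Crown Length / Total Height) * 100
CR = (8.9 m / 25.6 m) * 100
CR = 0.3477 * 100 = 34.8%

34.8


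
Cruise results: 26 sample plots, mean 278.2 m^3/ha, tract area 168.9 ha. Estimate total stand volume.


Formula: Total Volume = Mean Volume per ha * Total Area
Total Volume = 278.2 m^3/ha * 168.9 ha
Total Volume = 46988 m^3

46988


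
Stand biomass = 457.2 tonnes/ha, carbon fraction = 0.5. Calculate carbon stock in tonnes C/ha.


Formula: Carbon Stock = Biomass * Carbon Fraction
C = 457.2 t/ha * 0.5
C = 228.6 t C/ha

228.6


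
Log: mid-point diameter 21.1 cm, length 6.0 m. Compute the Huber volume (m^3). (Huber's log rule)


Huber: V = Am * L,  Am = pi*(Dm/200)^2
Am = pi*(21.1/200)^2 = 0.034967 m^2
V = 0.034967*6.0 = 0.2098 m^3

0.2098


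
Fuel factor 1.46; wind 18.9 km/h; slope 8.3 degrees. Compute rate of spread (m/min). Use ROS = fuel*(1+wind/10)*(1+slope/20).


Formula: ROS = fuel * (1 + wind/10) * (1 + slope/20)
Wind factor = 1 + 18.9/10 = 2.89
Slope factor = 1 + 8.3/20 = 1.415
ROS = 1.46 * 2.89 * 1.415 = 5.97 m/min

5.97


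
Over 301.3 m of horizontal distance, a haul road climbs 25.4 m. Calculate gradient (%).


Formula: Gradient = rise / run * 100
Gradient = 25.4 / 301.3 * 100 = 8.4%

8.4


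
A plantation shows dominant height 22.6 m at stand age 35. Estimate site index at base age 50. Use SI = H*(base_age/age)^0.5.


Formula: SI = H_dom * (base_age / age)^0.5
Age ratio = 50 / 35 = 1.42857
sqrt(age_ratio) = 1.19523
SI = 22.6 * 1.19523 = 27.0 m

27.0


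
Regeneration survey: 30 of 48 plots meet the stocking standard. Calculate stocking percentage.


Formula: Stocking % = stocked plots / total plots * 100
Stocking = 30 / 48 * 100
Stocking = 0.625 * 100 = 62.5%

62.5


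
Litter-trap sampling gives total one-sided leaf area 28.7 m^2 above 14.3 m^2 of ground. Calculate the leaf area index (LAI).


Formula: LAI = total leaf area / ground area  (dimensionless)
LAI = 28.7 m^2 / 14.3 m^2
LAI = 2.01

2.01


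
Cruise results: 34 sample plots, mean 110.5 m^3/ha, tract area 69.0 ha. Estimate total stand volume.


Formula: Total Volume = Mean Volume per ha * Total Area
Total Volume = 110.5 m^3/ha * 69.0 ha
Total Volume = 7625 m^3

7625


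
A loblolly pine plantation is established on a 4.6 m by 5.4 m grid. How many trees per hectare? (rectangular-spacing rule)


Formula: TPH = 10000 m^2/ha / (spacing_x * spacing_y)
Area per tree = 4.6 m * 5.4 m = 24.84 m^2
TPH = 10000 / 24.84 = 403 trees/ha

403


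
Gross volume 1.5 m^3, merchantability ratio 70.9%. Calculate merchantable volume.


Formula: MV = V_total * (merchantable_pct / 100)
Merchantable fraction = 70.9% / 100 = 0.709
MV = 1.5 m^3 * 0.709 = 1.064 m^3

1.064


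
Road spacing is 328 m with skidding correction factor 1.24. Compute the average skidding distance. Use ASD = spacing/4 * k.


Formula: ASD = (spacing / 4) * correction
Uncorrected distance = spacing / 4 = 328 / 4 = 82 m
ASD = 82 * 1.24 = 102 m

102


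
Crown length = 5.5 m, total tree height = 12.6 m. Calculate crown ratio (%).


Formula: Crown Ratio = (Crown Length / Total Height) * 100
CR = (5.5 m / 12.6 m) * 100
CR = 0.4365 * 100 = 43.7%

43.7


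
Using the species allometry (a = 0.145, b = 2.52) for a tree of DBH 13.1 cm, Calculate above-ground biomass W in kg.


Formula: W = a * DBH^b  (allometric power law)
DBH^b = 13.1^2.52 = 653.9186
W = 0.145 * 653.9186 = 94.8 kg

94.8


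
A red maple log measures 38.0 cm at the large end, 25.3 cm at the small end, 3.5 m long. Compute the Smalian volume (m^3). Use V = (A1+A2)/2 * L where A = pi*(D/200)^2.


Smalian: V = (A1 + A2)/2 * L,  A = pi*(D/200)^2
A1 = pi*(38.0/200)^2 = 0.113411 m^2
A2 = pi*(25.3/200)^2 = 0.050273 m^2
V = (0.113411+0.050273)/2*3.5 = 0.2864 m^3

0.2864


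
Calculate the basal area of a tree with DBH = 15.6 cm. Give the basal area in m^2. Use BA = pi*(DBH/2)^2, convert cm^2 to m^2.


Formula: BA = pi * (DBH/2)^2 / 10000  (cm^2 to m^2)
Radius = DBH/2 = 15.6/2 = 7.8 cm
BA = pi * 7.8^2 / 10000
   = 191.1345 cm^2 / 10000
   = 0.0191 m^2

0.0191


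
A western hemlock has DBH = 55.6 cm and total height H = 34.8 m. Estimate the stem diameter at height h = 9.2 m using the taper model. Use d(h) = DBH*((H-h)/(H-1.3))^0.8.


Taper: d(h) = DBH * ((H - h) / (H - 1.3))^0.8
Numerator = H - h = 34.8 - 9.2 = 25.6 m
Denominator = H - 1.3 = 34.8 - 1.3 = 33.5 m
Ratio = 25.6 / 33.5 = 0.76418
d = 55.6 * 0.76418^0.8 = 44.8 cm

44.8


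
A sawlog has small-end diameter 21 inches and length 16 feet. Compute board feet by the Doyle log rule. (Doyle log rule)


Doyle: BF = (D - 4)^2 * L / 16
Adjusted diameter = 21 - 4 = 17 in
(D-4)^2 = 17^2 = 289
BF = 289 * 16 / 16 = 289 BF

289


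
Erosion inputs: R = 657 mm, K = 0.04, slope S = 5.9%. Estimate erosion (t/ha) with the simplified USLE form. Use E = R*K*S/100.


Formula: E = R * K * S / 100  (simplified USLE)
R * K = 657 * 0.04 = 26.28
E = 26.28 * 5.9 / 100 = 1.55 t/ha

1.55


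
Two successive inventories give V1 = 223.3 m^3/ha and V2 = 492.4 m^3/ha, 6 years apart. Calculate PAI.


Formula: PAI = (V_T2 - V_T1) / (T2 - T1)
Volume increment = 492.4 - 223.3 = 269.1 m^3/ha
PAI = 269.1 / 6 = 44.85 m^3/ha/year

44.85


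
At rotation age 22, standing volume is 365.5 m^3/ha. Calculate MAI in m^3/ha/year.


Formula: MAI = Total Volume / Stand Age
MAI = 365.5 m^3/ha / 22 years
MAI = 16.61 m^3/ha/year

16.61


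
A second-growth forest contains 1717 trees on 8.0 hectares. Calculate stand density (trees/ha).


Formula: Stand Density = N_trees / Area_ha
Density = 1717 trees / 8.0 ha
Density = 215 trees/ha

215


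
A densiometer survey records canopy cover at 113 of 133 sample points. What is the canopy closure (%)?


Formula: Canopy closure = covered points / total points * 100
Closure = 113 / 133 * 100
Closure = 0.8496 * 100 = 85.0%

85.0


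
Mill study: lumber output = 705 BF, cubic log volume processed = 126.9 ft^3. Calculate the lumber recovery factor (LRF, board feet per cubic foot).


Formula: LRF = Lumber Output (BF) / Log Input (ft^3)
LRF = 705 BF / 126.9 ft^3
LRF = 5.56 BF/ft^3

5.56


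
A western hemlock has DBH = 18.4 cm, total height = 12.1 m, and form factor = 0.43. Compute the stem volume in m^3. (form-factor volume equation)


Formula: V = pi * (DBH/200)^2 * H * ff
Radius = DBH/200 = 18.4/200 = 0.092 m
Radius^2 = 0.092^2 = 0.008464 m^2
V = pi * 0.008464 * 12.1 * 0.43
V = 0.138 m^3

0.138
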